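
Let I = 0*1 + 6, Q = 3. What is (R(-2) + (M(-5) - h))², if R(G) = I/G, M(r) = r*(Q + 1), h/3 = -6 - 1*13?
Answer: 1156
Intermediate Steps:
h = -57 (h = 3*(-6 - 1*13) = 3*(-6 - 13) = 3*(-19) = -57)
M(r) = 4*r (M(r) = r*(3 + 1) = r*4 = 4*r)
I = 6 (I = 0 + 6 = 6)
R(G) = 6/G
(R(-2) + (M(-5) - h))² = (6/(-2) + (4*(-5) - 1*(-57)))² = (6*(-½) + (-20 + 57))² = (-3 + 37)² = 34² = 1156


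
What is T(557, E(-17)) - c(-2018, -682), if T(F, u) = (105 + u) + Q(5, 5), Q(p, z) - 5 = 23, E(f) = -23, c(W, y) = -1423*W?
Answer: -2871504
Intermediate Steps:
Q(p, z) = 28 (Q(p, z) = 5 + 23 = 28)
T(F, u) = 133 + u (T(F, u) = (105 + u) + 28 = 133 + u)
T(557, E(-17)) - c(-2018, -682) = (133 - 23) - (-1423)*(-2018) = 110 - 1*2871614 = 110 - 2871614 = -2871504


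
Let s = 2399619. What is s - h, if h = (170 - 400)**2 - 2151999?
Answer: 4498718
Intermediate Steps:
h = -2099099 (h = (-230)**2 - 2151999 = 52900 - 2151999 = -2099099)
s - h = 2399619 - 1*(-2099099) = 2399619 + 2099099 = 4498718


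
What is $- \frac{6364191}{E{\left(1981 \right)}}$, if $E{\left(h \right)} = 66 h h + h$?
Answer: $- \frac{6364191}{259009807} \approx -0.024571$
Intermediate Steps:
$E{\left(h \right)} = h + 66 h^{2}$ ($E{\left(h \right)} = 66 h^{2} + h = h + 66 h^{2}$)
$- \frac{6364191}{E{\left(1981 \right)}} = - \frac{6364191}{1981 \left(1 + 66 \cdot 1981\right)} = - \frac{6364191}{1981 \left(1 + 130746\right)} = - \frac{6364191}{1981 \cdot 130747} = - \frac{6364191}{259009807}$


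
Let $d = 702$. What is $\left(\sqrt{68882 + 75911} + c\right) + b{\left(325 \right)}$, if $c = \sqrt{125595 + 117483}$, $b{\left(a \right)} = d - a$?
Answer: $377 + \sqrt{144793} + \sqrt{243078} \approx 1250.5$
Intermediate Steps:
$b{\left(a \right)} = 702 - a$
$c = \sqrt{243078} \approx 493.03$
$\left(\sqrt{68882 + 75911} + c\right) + b{\left(325 \right)} = \left(\sqrt{68882 + 75911} + \sqrt{243078}\right) + \left(702 - 325\right) = \left(\sqrt{144793} + \sqrt{243078}\right) + \left(702 - 325\right) = \left(\sqrt{144793} + \sqrt{243078}\right) + 377 = 377 + \sqrt{144793} + \sqrt{243078}$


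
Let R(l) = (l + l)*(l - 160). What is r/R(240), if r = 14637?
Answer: 4879/12800 ≈ 0.38117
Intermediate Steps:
R(l) = 2*l*(-160 + l) (R(l) = (2*l)*(-160 + l) = 2*l*(-160 + l))
r/R(240) = 14637/((2*240*(-160 + 240))) = 14637/((2*240*80)) = 14637/38400 = 14637*(1/38400) = 4879/12800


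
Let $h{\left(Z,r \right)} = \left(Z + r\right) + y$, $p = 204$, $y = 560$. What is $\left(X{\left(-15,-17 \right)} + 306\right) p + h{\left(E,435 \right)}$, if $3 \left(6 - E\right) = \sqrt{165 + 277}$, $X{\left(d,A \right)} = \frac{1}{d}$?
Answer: $\frac{317057}{5} - \frac{\sqrt{442}}{3} \approx 63404.0$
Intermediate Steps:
$E = 6 - \frac{\sqrt{442}}{3}$ ($E = 6 - \frac{\sqrt{165 + 277}}{3} = 6 - \frac{\sqrt{442}}{3} \approx -1.0079$)
$h{\left(Z,r \right)} = 560 + Z + r$ ($h{\left(Z,r \right)} = \left(Z + r\right) + 560 = 560 + Z + r$)
$\left(X{\left(-15,-17 \right)} + 306\right) p + h{\left(E,435 \right)} = \left(\frac{1}{-15} + 306\right) 204 + \left(560 + \left(6 - \frac{\sqrt{442}}{3}\right) + 435\right) = \left(- \frac{1}{15} + 306\right) 204 + \left(1001 - \frac{\sqrt{442}}{3}\right) = \frac{4589}{15} \cdot 204 + \left(1001 - \frac{\sqrt{442}}{3}\right) = \frac{312052}{5} + \left(1001 - \frac{\sqrt{442}}{3}\right) = \frac{317057}{5} - \frac{\sqrt{442}}{3}$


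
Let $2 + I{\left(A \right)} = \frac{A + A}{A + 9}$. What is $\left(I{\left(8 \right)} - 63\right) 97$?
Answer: $- \frac{105633}{17} \approx -6213.7$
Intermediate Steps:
$I{\left(A \right)} = -2 + \frac{2 A}{9 + A}$ ($I{\left(A \right)} = -2 + \frac{A + A}{A + 9} = -2 + \frac{2 A}{9 + A}$)
$\left(I{\left(8 \right)} - 63\right) 97 = \left(- \frac{18}{9 + 8} - 63\right) 97 = \left(- \frac{18}{17} - 63\right) 97 = \left(- \frac{1089}{17}\right) 97 = - \frac{105633}{17}$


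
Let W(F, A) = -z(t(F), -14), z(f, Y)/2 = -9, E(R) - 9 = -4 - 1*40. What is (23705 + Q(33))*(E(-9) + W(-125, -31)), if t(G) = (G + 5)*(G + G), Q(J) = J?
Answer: -403546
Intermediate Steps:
t(G) = 2*G*(5 + G) (t(G) = (5 + G)*(2*G) = 2*G*(5 + G))
E(R) = -35 (E(R) = 9 + (-4 - 1*40) = 9 + (-4 - 40) = 9 - 44 = -35)
z(f, Y) = -18 (z(f, Y) = 2*(-9) = -18)
W(F, A) = 18 (W(F, A) = -1*(-18) = 18)
(23705 + Q(33))*(E(-9) + W(-125, -31)) = (23705 + 33)*(-35 + 18) = 23738*(-17) = -403546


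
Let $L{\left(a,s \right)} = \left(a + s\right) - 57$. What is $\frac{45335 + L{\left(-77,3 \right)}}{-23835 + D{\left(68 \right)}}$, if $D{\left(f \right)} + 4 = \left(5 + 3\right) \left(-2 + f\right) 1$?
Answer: $- \frac{45204}{23311} \approx -1.9392$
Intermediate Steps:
$D{\left(f \right)} = -20 + 8 f$ ($D{\left(f \right)} = -4 + \left(5 + 3\right) \left(-2 + f\right) 1 = -4 + 8 \left(-2 + f\right) = -4 + \left(-16 + 8 f\right) = -20 + 8 f$)
$L{\left(a,s \right)} = -57 + a + s$
$\frac{45335 + L{\left(-77,3 \right)}}{-23835 + D{\left(68 \right)}} = \frac{45335 - 131}{-23835 + \left(-20 + 8 \cdot 68\right)} = \frac{45335 - 131}{-23835 + \left(-20 + 544\right)} = \frac{45204}{-23835 + 524} = \frac{45204}{-23311} = 45204 \left(- \frac{1}{23311}\right) = - \frac{45204}{23311}$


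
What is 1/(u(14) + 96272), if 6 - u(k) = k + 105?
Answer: 1/96159 ≈ 1.0399e-5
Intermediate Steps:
u(k) = -99 - k (u(k) = 6 - (k + 105) = 6 - (105 + k) = 6 + (-105 - k) = -99 - k)
1/(u(14) + 96272) = 1/((-99 - 1*14) + 96272) = 1/((-99 - 14) + 96272) = 1/(-113 + 96272) = 1/96159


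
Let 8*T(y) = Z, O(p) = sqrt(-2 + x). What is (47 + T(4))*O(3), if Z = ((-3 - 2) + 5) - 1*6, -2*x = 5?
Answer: 555*I*sqrt(2)/8 ≈ 98.111*I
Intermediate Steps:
x = -5/2 (x = -1/2*5 = -5/2 ≈ -2.5000)
O(p) = 3*I*sqrt(2)/2 (O(p) = sqrt(-2 - 5/2) = sqrt(-9/2) = 3*I*sqrt(2)/2)
Z = -6 (Z = (-5 + 5) - 6 = 0 - 6 = -6)
T(y) = -3/4 (T(y) = (1/8)*(-6) = -3/4)
(47 + T(4))*O(3) = (47 - 3/4)*(3*I*sqrt(2)/2) = 185*(3*I*sqrt(2)/2)/4 = 555*I*sqrt(2)/8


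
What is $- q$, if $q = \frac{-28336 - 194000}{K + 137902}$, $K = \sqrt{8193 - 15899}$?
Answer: $\frac{1703365504}{1056498295} - \frac{12352 i \sqrt{7706}}{1056498295} \approx 1.6123 - 0.0010263 i$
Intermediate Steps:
$K = i \sqrt{7706}$ ($K = \sqrt{-7706} = i \sqrt{7706} \approx 87.784 i$)
$q = - \frac{222336}{137902 + i \sqrt{7706}}$ ($q = \frac{-28336 - 194000}{i \sqrt{7706} + 137902} = - \frac{222336}{137902 + i \sqrt{7706}} \approx -1.6123 + 0.0010263 i$)
$- q = - (- \frac{1703365504}{1056498295} + \frac{12352 i \sqrt{7706}}{1056498295}) = \frac{1703365504}{1056498295} - \frac{12352 i \sqrt{7706}}{1056498295}$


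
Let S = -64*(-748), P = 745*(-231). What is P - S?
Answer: -219967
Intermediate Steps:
P = -172095
S = 47872
P - S = -172095 - 1*47872 = -172095 - 47872 = -219967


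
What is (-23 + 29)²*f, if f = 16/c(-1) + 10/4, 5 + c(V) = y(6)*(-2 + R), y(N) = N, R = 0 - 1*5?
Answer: 3654/47 ≈ 77.745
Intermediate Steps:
R = -5 (R = 0 - 5 = -5)
c(V) = -47 (c(V) = -5 + 6*(-2 - 5) = -5 + 6*(-7) = -5 - 42 = -47)
f = 203/94 (f = 16/(-47) + 10/4 = 16*(-1/47) + 10*(¼) = -16/47 + 5/2 = 203/94 ≈ 2.1596)
(-23 + 29)²*f = (-23 + 29)²*(203/94) = 6²*(203/94) = 36*(203/94) = 3654/47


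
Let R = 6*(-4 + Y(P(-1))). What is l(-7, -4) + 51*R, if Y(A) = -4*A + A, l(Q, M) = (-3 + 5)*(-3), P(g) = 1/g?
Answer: -312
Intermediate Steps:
l(Q, M) = -6 (l(Q, M) = 2*(-3) = -6)
Y(A) = -3*A
R = -6 (R = 6*(-4 - 3/(-1)) = 6*(-4 - 3*(-1)) = 6*(-4 + 3) = 6*(-1) = -6)
l(-7, -4) + 51*R = -6 + 51*(-6) = -6 - 306 = -312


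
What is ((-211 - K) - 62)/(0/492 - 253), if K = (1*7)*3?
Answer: 294/253 ≈ 1.1621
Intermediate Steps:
K = 21 (K = 7*3 = 21)
((-211 - K) - 62)/(0/492 - 253) = ((-211 - 1*21) - 62)/(0/492 - 253) = ((-211 - 21) - 62)/(0*(1/492) - 253) = (-232 - 62)/(0 - 253) = -294/(-253) = -294*(-1/253) = 294/253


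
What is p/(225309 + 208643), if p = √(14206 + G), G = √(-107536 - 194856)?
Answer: √(14206 + 2*I*√75598)/433952 ≈ 0.00027471 + 5.3149e-6*I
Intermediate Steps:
G = 2*I*√75598 (G = √(-302392) = 2*I*√75598 ≈ 549.9*I)
p = √(14206 + 2*I*√75598) ≈ 119.21 + 2.3064*I
p/(225309 + 208643) = √(14206 + 2*I*√75598)/(225309 + 208643) = √(14206 + 2*I*√75598)/433952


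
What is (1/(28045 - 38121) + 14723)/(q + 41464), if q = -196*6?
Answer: 148348947/405941888 ≈ 0.36544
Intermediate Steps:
q = -1176
(1/(28045 - 38121) + 14723)/(q + 41464) = (1/(28045 - 38121) + 14723)/(-1176 + 41464) = (1/(-10076) + 14723)/40288 = (-1/10076 + 14723)*(1/40288) = (148348947/10076)*(1/40288) = 148348947/405941888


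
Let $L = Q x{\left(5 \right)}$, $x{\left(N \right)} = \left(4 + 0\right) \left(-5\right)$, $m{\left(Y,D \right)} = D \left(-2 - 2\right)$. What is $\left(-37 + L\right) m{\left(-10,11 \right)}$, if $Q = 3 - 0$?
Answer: $4268$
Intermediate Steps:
$m{\left(Y,D \right)} = - 4 D$ ($m{\left(Y,D \right)} = D \left(-4\right) = - 4 D$)
$x{\left(N \right)} = -20$ ($x{\left(N \right)} = 4 \left(-5\right) = -20$)
$Q = 3$ ($Q = 3 + 0 = 3$)
$L = -60$ ($L = 3 \left(-20\right) = -60$)
$\left(-37 + L\right) m{\left(-10,11 \right)} = \left(-37 - 60\right) \left(\left(-4\right) 11\right) = \left(-97\right) \left(-44\right) = 4268$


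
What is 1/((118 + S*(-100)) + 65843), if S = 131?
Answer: 1/52861 ≈ 1.8918e-5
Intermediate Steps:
1/((118 + S*(-100)) + 65843) = 1/((118 + 131*(-100)) + 65843) = 1/((118 - 13100) + 65843) = 1/(-12982 + 65843) = 1/52861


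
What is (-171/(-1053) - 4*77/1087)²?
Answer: 236636689/16174498041 ≈ 0.014630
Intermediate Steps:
(-171/(-1053) - 4*77/1087)² = (-171*(-1/1053) - 308*1/1087)² = (19/117 - 308/1087)² = (-15383/127179)² = 236636689/16174498041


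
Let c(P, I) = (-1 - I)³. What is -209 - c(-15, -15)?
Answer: -2953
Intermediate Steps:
-209 - c(-15, -15) = -209 - (-1)*(1 - 15)³ = -209 - (-1)*(-14)³ = -209 - (-1)*(-2744) = -209 - 1*2744 = -209 - 2744 = -2953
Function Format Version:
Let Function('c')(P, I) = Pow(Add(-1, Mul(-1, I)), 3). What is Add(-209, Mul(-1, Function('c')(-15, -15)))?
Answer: -2953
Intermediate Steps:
Add(-209, Mul(-1, Function('c')(-15, -15))) = Add(-209, Mul(-1, Mul(-1, Pow(Add(1, -15), 3)))) = Add(-209, Mul(-1, Mul(-1, Pow(-14, 3)))) = Add(-209, Mul(-1, Mul(-1, -2744))) = Add(-209, Mul(-1, 2744)) = Add(-209, -2744) = -2953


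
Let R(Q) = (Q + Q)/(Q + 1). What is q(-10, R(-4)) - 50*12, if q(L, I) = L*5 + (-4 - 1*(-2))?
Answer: -652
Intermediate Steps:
R(Q) = 2*Q/(1 + Q) (R(Q) = (2*Q)/(1 + Q) = 2*Q/(1 + Q))
q(L, I) = -2 + 5*L (q(L, I) = 5*L + (-4 + 2) = 5*L - 2 = -2 + 5*L)
q(-10, R(-4)) - 50*12 = (-2 + 5*(-10)) - 50*12 = (-2 - 50) - 600 = -52 - 600 = -652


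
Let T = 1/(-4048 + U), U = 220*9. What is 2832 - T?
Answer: 5856577/2068 ≈ 2832.0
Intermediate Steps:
U = 1980
T = -1/2068 (T = 1/(-4048 + 1980) = 1/(-2068) = -1/2068 ≈ -0.00048356)
2832 - T = 2832 - 1*(-1/2068) = 2832 + 1/2068 = 5856577/2068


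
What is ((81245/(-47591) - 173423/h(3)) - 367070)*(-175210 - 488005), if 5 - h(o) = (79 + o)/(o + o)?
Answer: 284812328285815365/1237366 ≈ 2.3018e+11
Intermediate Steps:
h(o) = 5 - (79 + o)/(2*o) (h(o) = 5 - (79 + o)/(o + o) = 5 - (79 + o)/(2*o))
((81245/(-47591) - 173423/h(3)) - 367070)*(-175210 - 488005) = ((81245/(-47591) - 173423*6/(-79 + 9*3)) - 367070)*(-175210 - 488005) = ((81245*(-1/47591) - 173423*6/(-79 + 27)) - 367070)*(-663215) = ((-81245/47591 - 173423/((1/2)*(1/3)*(-52))) - 367070)*(-663215) = ((-81245/47591 - 173423/(-26/3)) - 367070)*(-663215) = ((-81245/47591 - 173423*(-3/26)) - 367070)*(-663215) = ((-81245/47591 + 520269/26) - 367070)*(-663215) = (24758009609/1237366 - 367070)*(-663215) = -429441928011/1237366*(-663215) = 284812328285815365/1237366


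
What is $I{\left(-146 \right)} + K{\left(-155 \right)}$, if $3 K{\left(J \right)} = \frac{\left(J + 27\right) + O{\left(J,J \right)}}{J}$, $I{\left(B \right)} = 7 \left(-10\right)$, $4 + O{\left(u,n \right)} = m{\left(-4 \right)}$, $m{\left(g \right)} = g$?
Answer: $- \frac{32414}{465} \approx -69.708$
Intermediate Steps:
$O{\left(u,n \right)} = -8$ ($O{\left(u,n \right)} = -4 - 4 = -8$)
$I{\left(B \right)} = -70$
$K{\left(J \right)} = \frac{19 + J}{3 J}$ ($K{\left(J \right)} = \frac{\left(\left(J + 27\right) - 8\right) \frac{1}{J}}{3} = \frac{\left(\left(27 + J\right) - 8\right) \frac{1}{J}}{3} = \frac{\left(19 + J\right) \frac{1}{J}}{3} = \frac{\frac{1}{J} \left(19 + J\right)}{3} = \frac{19 + J}{3 J}$)
$I{\left(-146 \right)} + K{\left(-155 \right)} = -70 + \frac{19 - 155}{3 \left(-155\right)} = -70 + \frac{1}{3} \left(- \frac{1}{155}\right) \left(-136\right) = -70 + \frac{136}{465} = - \frac{32414}{465}$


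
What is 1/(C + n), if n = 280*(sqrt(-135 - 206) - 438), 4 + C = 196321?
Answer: 73677/5455034729 - 280*I*sqrt(341)/5455034729 ≈ 1.3506e-5 - 9.4785e-7*I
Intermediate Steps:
C = 196317 (C = -4 + 196321 = 196317)
n = -122640 + 280*I*sqrt(341) (n = 280*(sqrt(-341) - 438) = 280*(I*sqrt(341) - 438) = 280*(-438 + I*sqrt(341)) = -122640 + 280*I*sqrt(341) ≈ -1.2264e+5 + 5170.5*I)
1/(C + n) = 1/(196317 + (-122640 + 280*I*sqrt(341))) = 1/(73677 + 280*I*sqrt(341))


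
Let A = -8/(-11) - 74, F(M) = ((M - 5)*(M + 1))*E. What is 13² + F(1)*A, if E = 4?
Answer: 27651/11 ≈ 2513.7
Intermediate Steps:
F(M) = 4*(1 + M)*(-5 + M) (F(M) = ((M - 5)*(M + 1))*4 = ((-5 + M)*(1 + M))*4 = ((1 + M)*(-5 + M))*4 = 4*(1 + M)*(-5 + M))
A = -806/11 (A = -8*(-1/11) - 74 = 8/11 - 74 = -806/11 ≈ -73.273)
13² + F(1)*A = 13² + (-20 - 16*1 + 4*1²)*(-806/11) = 169 + (-20 - 16 + 4*1)*(-806/11) = 169 + (-20 - 16 + 4)*(-806/11) = 169 - 32*(-806/11) = 169 + 25792/11 = 27651/11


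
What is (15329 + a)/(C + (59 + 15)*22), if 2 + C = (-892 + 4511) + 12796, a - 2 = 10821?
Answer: 26152/18041 ≈ 1.4496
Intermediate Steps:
a = 10823 (a = 2 + 10821 = 10823)
C = 16413 (C = -2 + ((-892 + 4511) + 12796) = -2 + (3619 + 12796) = -2 + 16415 = 16413)
(15329 + a)/(C + (59 + 15)*22) = (15329 + 10823)/(16413 + (59 + 15)*22) = 26152/(16413 + 74*22) = 26152/(16413 + 1628) = 26152/18041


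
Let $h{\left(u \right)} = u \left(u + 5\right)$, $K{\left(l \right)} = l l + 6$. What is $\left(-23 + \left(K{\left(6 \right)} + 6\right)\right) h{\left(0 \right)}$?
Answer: $0$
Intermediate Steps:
$K{\left(l \right)} = 6 + l^{2}$ ($K{\left(l \right)} = l^{2} + 6 = 6 + l^{2}$)
$h{\left(u \right)} = u \left(5 + u\right)$
$\left(-23 + \left(K{\left(6 \right)} + 6\right)\right) h{\left(0 \right)} = \left(-23 + \left(\left(6 + 6^{2}\right) + 6\right)\right) 0 \left(5 + 0\right) = \left(-23 + \left(\left(6 + 36\right) + 6\right)\right) 0 \cdot 5 = \left(-23 + \left(42 + 6\right)\right) 0 = \left(-23 + 48\right) 0 = 25 \cdot 0 = 0$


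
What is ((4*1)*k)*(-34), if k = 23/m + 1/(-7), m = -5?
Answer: 22576/35 ≈ 645.03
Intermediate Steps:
k = -166/35 (k = 23/(-5) + 1/(-7) = 23*(-⅕) + 1*(-⅐) = -23/5 - ⅐ = -166/35 ≈ -4.7429)
((4*1)*k)*(-34) = ((4*1)*(-166/35))*(-34) = (4*(-166/35))*(-34) = -664/35*(-34) = 22576/35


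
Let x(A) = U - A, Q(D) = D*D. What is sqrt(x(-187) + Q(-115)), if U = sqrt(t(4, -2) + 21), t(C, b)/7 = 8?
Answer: sqrt(13412 + sqrt(77)) ≈ 115.85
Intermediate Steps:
t(C, b) = 56 (t(C, b) = 7*8 = 56)
Q(D) = D**2
U = sqrt(77) (U = sqrt(56 + 21) = sqrt(77) ≈ 8.7750)
x(A) = sqrt(77) - A
sqrt(x(-187) + Q(-115)) = sqrt((sqrt(77) - 1*(-187)) + (-115)**2) = sqrt((sqrt(77) + 187) + 13225) = sqrt((187 + sqrt(77)) + 13225) = sqrt(13412 + sqrt(77))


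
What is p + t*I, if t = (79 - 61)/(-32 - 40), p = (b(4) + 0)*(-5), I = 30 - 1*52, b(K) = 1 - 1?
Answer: 11/2 ≈ 5.5000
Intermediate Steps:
b(K) = 0
I = -22 (I = 30 - 52 = -22)
p = 0 (p = (0 + 0)*(-5) = 0*(-5) = 0)
t = -¼ (t = 18/(-72) = 18*(-1/72) = -¼ ≈ -0.25000)
p + t*I = 0 - ¼*(-22) = 0 + 11/2 = 11/2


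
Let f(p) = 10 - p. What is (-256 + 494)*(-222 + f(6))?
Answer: -51884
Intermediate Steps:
(-256 + 494)*(-222 + f(6)) = (-256 + 494)*(-222 + (10 - 1*6)) = 238*(-222 + (10 - 6)) = 238*(-222 + 4) = 238*(-218) = -51884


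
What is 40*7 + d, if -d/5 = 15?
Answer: 205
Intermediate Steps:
d = -75 (d = -5*15 = -75)
40*7 + d = 40*7 - 75 = 280 - 75 = 205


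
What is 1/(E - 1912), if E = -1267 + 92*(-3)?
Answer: -1/3455 ≈ -0.00028944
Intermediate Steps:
E = -1543 (E = -1267 - 276 = -1543)
1/(E - 1912) = 1/(-1543 - 1912) = 1/(-3455) = -1/3455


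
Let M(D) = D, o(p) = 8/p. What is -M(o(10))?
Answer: -⅘ ≈ -0.80000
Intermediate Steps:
-M(o(10)) = -8/10 = -1*⅘ = -⅘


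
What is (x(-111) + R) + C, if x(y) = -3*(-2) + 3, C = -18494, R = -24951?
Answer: -43436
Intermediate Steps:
x(y) = 9 (x(y) = 6 + 3 = 9)
(x(-111) + R) + C = (9 - 24951) - 18494 = -24942 - 18494 = -43436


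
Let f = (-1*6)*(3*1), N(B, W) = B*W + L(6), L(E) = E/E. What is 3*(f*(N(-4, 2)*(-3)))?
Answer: -1134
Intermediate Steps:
L(E) = 1
N(B, W) = 1 + B*W (N(B, W) = B*W + 1 = 1 + B*W)
f = -18 (f = -6*3 = -18)
3*(f*(N(-4, 2)*(-3))) = 3*(-18*(1 - 4*2)*(-3)) = 3*(-18*(1 - 8)*(-3)) = 3*(-(-126)*(-3)) = 3*(-18*21) = 3*(-378) = -1134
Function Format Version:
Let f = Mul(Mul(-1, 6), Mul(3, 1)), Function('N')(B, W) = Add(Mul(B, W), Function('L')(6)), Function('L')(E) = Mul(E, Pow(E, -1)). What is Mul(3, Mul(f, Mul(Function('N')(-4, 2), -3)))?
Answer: -1134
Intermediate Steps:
Function('L')(E) = 1
Function('N')(B, W) = Add(1, Mul(B, W)) (Function('N')(B, W) = Add(Mul(B, W), 1) = Add(1, Mul(B, W)))
f = -18 (f = Mul(-6, 3) = -18)
Mul(3, Mul(f, Mul(Function('N')(-4, 2), -3))) = Mul(3, Mul(-18, Mul(Add(1, Mul(-4, 2)), -3))) = Mul(3, Mul(-18, Mul(Add(1, -8), -3))) = Mul(3, Mul(-18, Mul(-7, -3))) = Mul(3, Mul(-18, 21)) = Mul(3, -378) = -1134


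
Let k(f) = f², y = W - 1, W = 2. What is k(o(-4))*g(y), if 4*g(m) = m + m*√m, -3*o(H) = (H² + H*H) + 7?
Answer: 169/2 ≈ 84.500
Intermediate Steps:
o(H) = -7/3 - 2*H²/3 (o(H) = -((H² + H*H) + 7)/3 = -((H² + H²) + 7)/3 = -(2*H² + 7)/3 = -(7 + 2*H²)/3 = -7/3 - 2*H²/3)
y = 1 (y = 2 - 1 = 1)
g(m) = m/4 + m^(3/2)/4 (g(m) = (m + m*√m)/4 = (m + m^(3/2))/4 = m/4 + m^(3/2)/4)
k(o(-4))*g(y) = (-7/3 - ⅔*(-4)²)²*((¼)*1 + 1^(3/2)/4) = (-7/3 - ⅔*16)²*(¼ + (¼)*1) = (-7/3 - 32/3)²*(¼ + ¼) = (-13)²*(½) = 169*(½) = 169/2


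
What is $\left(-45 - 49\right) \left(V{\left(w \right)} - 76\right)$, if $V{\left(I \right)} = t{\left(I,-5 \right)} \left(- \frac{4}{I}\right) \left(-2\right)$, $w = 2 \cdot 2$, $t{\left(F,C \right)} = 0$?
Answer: $7144$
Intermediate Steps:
$w = 4$
$V{\left(I \right)} = 0$ ($V{\left(I \right)} = 0 \left(- \frac{4}{I}\right) \left(-2\right) = 0 \left(-2\right) = 0$)
$\left(-45 - 49\right) \left(V{\left(w \right)} - 76\right) = \left(-45 - 49\right) \left(0 - 76\right) = \left(-45 - 49\right) \left(-76\right) = \left(-94\right) \left(-76\right) = 7144$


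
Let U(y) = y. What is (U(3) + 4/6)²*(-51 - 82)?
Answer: -16093/9 ≈ -1788.1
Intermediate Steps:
(U(3) + 4/6)²*(-51 - 82) = (3 + 4/6)²*(-51 - 82) = (3 + 4*(⅙))²*(-133) = (3 + ⅔)²*(-133) = (11/3)²*(-133) = (121/9)*(-133) = -16093/9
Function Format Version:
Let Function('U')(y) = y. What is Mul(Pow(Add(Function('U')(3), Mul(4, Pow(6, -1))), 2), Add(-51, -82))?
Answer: Rational(-16093, 9) ≈ -1788.1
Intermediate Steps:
Mul(Pow(Add(Function('U')(3), Mul(4, Pow(6, -1))), 2), Add(-51, -82)) = Mul(Pow(Add(3, Mul(4, Pow(6, -1))), 2), Add(-51, -82)) = Mul(Pow(Add(3, Mul(4, Rational(1, 6))), 2), -133) = Mul(Pow(Add(3, Rational(2, 3)), 2), -133) = Mul(Pow(Rational(11, 3), 2), -133) = Mul(Rational(121, 9), -133) = Rational(-16093, 9)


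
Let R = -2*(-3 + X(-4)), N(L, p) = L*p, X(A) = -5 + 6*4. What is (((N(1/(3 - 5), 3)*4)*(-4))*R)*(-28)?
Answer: 21504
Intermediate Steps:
X(A) = 19 (X(A) = -5 + 24 = 19)
R = -32 (R = -2*(-3 + 19) = -2*16 = -32)
(((N(1/(3 - 5), 3)*4)*(-4))*R)*(-28) = ((((3/(3 - 5))*4)*(-4))*(-32))*(-28) = ((((3/(-2))*4)*(-4))*(-32))*(-28) = (((-½*3*4)*(-4))*(-32))*(-28) = ((-3/2*4*(-4))*(-32))*(-28) = (-6*(-4)*(-32))*(-28) = (24*(-32))*(-28) = -768*(-28) = 21504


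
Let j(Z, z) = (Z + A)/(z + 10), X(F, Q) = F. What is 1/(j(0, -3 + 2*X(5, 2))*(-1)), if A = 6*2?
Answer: -17/12 ≈ -1.4167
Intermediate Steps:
A = 12
j(Z, z) = (12 + Z)/(10 + z) (j(Z, z) = (Z + 12)/(z + 10) = (12 + Z)/(10 + z))
1/(j(0, -3 + 2*X(5, 2))*(-1)) = 1/(((12 + 0)/(10 + (-3 + 2*5)))*(-1)) = 1/((12/(10 + (-3 + 10)))*(-1)) = 1/((12/(10 + 7))*(-1)) = 1/((12/17)*(-1)) = 1/(-12/17) = -17/12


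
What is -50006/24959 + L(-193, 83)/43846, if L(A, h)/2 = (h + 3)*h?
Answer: -83465836/49743287 ≈ -1.6779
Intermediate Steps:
L(A, h) = 2*h*(3 + h) (L(A, h) = 2*((h + 3)*h) = 2*((3 + h)*h) = 2*(h*(3 + h)) = 2*h*(3 + h))
-50006/24959 + L(-193, 83)/43846 = -50006/24959 + (2*83*(3 + 83))/43846 = -50006*1/24959 + (2*83*86)*(1/43846) = -4546/2269 + 14276*(1/43846) = -4546/2269 + 7138/21923 = -83465836/49743287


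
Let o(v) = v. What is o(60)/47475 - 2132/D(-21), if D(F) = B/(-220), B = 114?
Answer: 82472892/20045 ≈ 4114.4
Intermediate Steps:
D(F) = -57/110 (D(F) = 114/(-220) = 114*(-1/220) = -57/110)
o(60)/47475 - 2132/D(-21) = 60/47475 - 2132/(-57/110) = 60*(1/47475) - 2132*(-110/57) = 4/3165 + 234520/57 = 82472892/20045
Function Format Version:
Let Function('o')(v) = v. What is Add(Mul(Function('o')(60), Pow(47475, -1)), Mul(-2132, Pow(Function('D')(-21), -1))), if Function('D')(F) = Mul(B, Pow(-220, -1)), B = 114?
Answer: Rational(82472892, 20045) ≈ 4114.4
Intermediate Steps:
Function('D')(F) = Rational(-57, 110) (Function('D')(F) = Mul(114, Pow(-220, -1)) = Mul(114, Rational(-1, 220)) = Rational(-57, 110))
Add(Mul(Function('o')(60), Pow(47475, -1)), Mul(-2132, Pow(Function('D')(-21), -1))) = Add(Mul(60, Pow(47475, -1)), Mul(-2132, Pow(Rational(-57, 110), -1))) = Add(Mul(60, Rational(1, 47475)), Mul(-2132, Rational(-110, 57))) = Add(Rational(4, 3165), Rational(234520, 57)) = Rational(82472892, 20045)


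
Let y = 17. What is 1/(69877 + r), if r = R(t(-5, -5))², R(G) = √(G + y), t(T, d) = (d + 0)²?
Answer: 1/69919 ≈ 1.4302e-5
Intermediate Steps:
t(T, d) = d²
R(G) = √(17 + G) (R(G) = √(G + 17) = √(17 + G))
r = 42 (r = (√(17 + (-5)²))² = (√(17 + 25))² = (√42)² = 42)
1/(69877 + r) = 1/(69877 + 42) = 1/69919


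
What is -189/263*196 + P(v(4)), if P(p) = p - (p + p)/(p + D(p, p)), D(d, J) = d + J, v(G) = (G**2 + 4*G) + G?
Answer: -83254/789 ≈ -105.52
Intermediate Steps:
v(G) = G**2 + 5*G
D(d, J) = J + d
P(p) = -2/3 + p (P(p) = p - (p + p)/(p + (p + p)) = p - 2*p/(p + 2*p) = p - 2*p/(3*p) = p - 2*p*1/(3*p) = p - 1*2/3 = p - 2/3 = -2/3 + p)
-189/263*196 + P(v(4)) = -189/263*196 + (-2/3 + 4*(5 + 4)) = -189*1/263*196 + (-2/3 + 4*9) = -189/263*196 + (-2/3 + 36) = -37044/263 + 106/3 = -83254/789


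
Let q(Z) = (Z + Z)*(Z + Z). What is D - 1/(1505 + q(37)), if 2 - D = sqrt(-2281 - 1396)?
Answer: 13961/6981 - I*sqrt(3677) ≈ 1.9999 - 60.638*I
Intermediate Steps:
q(Z) = 4*Z**2 (q(Z) = (2*Z)*(2*Z) = 4*Z**2)
D = 2 - I*sqrt(3677) (D = 2 - sqrt(-2281 - 1396) = 2 - sqrt(-3677) = 2 - I*sqrt(3677) ≈ 2.0 - 60.638*I)
D - 1/(1505 + q(37)) = (2 - I*sqrt(3677)) - 1/(1505 + 4*37**2) = (2 - I*sqrt(3677)) - 1/(1505 + 4*1369) = (2 - I*sqrt(3677)) - 1/(1505 + 5476) = (2 - I*sqrt(3677)) - 1/6981 = 13961/6981 - I*sqrt(3677)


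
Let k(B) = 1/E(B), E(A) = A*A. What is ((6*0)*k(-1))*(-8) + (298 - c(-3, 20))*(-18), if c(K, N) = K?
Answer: -5418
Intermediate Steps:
E(A) = A²
k(B) = B⁻² (k(B) = 1/(B²) = B⁻²)
((6*0)*k(-1))*(-8) + (298 - c(-3, 20))*(-18) = ((6*0)/(-1)²)*(-8) + (298 - 1*(-3))*(-18) = (0*1)*(-8) + (298 + 3)*(-18) = 0*(-8) + 301*(-18) = 0 - 5418 = -5418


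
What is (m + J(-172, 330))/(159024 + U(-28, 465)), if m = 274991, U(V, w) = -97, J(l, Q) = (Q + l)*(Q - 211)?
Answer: 293793/158927 ≈ 1.8486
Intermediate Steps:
J(l, Q) = (-211 + Q)*(Q + l) (J(l, Q) = (Q + l)*(-211 + Q) = (-211 + Q)*(Q + l))
(m + J(-172, 330))/(159024 + U(-28, 465)) = (274991 + (330² - 211*330 - 211*(-172) + 330*(-172)))/(159024 - 97) = (274991 + (108900 - 69630 + 36292 - 56760))/158927 = (274991 + 18802)*(1/158927) = 293793*(1/158927) = 293793/158927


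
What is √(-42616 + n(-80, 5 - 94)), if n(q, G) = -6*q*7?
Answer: 2*I*√9814 ≈ 198.13*I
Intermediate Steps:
n(q, G) = -42*q
√(-42616 + n(-80, 5 - 94)) = √(-42616 - 42*(-80)) = √(-42616 + 3360) = √(-39256) = 2*I*√9814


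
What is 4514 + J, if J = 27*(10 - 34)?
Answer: 3866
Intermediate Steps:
J = -648 (J = 27*(-24) = -648)
4514 + J = 4514 - 648 = 3866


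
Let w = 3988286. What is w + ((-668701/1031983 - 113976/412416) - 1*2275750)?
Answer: 10123134982802047/5911198624 ≈ 1.7125e+6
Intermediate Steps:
w + ((-668701/1031983 - 113976/412416) - 1*2275750) = 3988286 + ((-668701/1031983 - 113976/412416) - 1*2275750) = 3988286 + ((-668701*1/1031983 - 113976*1/412416) - 2275750) = 3988286 + ((-668701/1031983 - 1583/5728) - 2275750) = 3988286 + (-5463948417/5911198624 - 2275750) = 3988286 - 13452415732516417/5911198624 = 10123134982802047/5911198624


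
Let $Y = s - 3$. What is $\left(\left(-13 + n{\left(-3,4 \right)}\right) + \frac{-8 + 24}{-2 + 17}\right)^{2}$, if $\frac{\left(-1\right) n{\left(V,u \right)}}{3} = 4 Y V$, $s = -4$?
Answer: $\frac{15673681}{225} \approx 69661.0$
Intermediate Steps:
$Y = -7$ ($Y = -4 - 3 = -7$)
$n{\left(V,u \right)} = 84 V$ ($n{\left(V,u \right)} = - 3 \cdot 4 \left(-7\right) V = - 3 \left(- 28 V\right) = 84 V$)
$\left(\left(-13 + n{\left(-3,4 \right)}\right) + \frac{-8 + 24}{-2 + 17}\right)^{2} = \left(\left(-13 + 84 \left(-3\right)\right) + \frac{-8 + 24}{-2 + 17}\right)^{2} = \left(\left(-13 - 252\right) + \frac{16}{15}\right)^{2} = \left(-265 + 16 \cdot \frac{1}{15}\right)^{2} = \left(-265 + \frac{16}{15}\right)^{2} = \left(- \frac{3959}{15}\right)^{2} = \frac{15673681}{225}$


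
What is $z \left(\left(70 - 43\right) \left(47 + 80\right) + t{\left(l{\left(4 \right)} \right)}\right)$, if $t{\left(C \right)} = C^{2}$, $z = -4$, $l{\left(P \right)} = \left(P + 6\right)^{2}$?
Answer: $-53716$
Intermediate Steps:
$l{\left(P \right)} = \left(6 + P\right)^{2}$
$z \left(\left(70 - 43\right) \left(47 + 80\right) + t{\left(l{\left(4 \right)} \right)}\right) = - 4 \left(\left(70 - 43\right) \left(47 + 80\right) + \left(\left(6 + 4\right)^{2}\right)^{2}\right) = - 4 \left(27 \cdot 127 + \left(10^{2}\right)^{2}\right) = - 4 \left(3429 + 100^{2}\right) = - 4 \left(3429 + 10000\right) = \left(-4\right) 13429 = -53716$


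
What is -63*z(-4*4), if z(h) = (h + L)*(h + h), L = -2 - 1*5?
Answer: -46368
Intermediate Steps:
L = -7 (L = -2 - 5 = -7)
z(h) = 2*h*(-7 + h) (z(h) = (h - 7)*(h + h) = (-7 + h)*(2*h) = 2*h*(-7 + h))
-63*z(-4*4) = -126*(-4*4)*(-7 - 4*4) = -126*(-16)*(-7 - 16) = -126*(-16)*(-23) = -63*736 = -46368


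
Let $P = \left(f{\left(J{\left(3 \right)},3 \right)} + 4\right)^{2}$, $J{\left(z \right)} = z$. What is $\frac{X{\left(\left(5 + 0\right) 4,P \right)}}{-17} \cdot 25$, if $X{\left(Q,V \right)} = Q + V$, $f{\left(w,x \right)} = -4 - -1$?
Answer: $- \frac{525}{17} \approx -30.882$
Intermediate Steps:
$f{\left(w,x \right)} = -3$ ($f{\left(w,x \right)} = -4 + 1 = -3$)
$P = 1$ ($P = \left(-3 + 4\right)^{2} = 1^{2} = 1$)
$\frac{X{\left(\left(5 + 0\right) 4,P \right)}}{-17} \cdot 25 = \frac{\left(5 + 0\right) 4 + 1}{-17} \cdot 25 = - \frac{5 \cdot 4 + 1}{17} \cdot 25 = - \frac{20 + 1}{17} \cdot 25 = \left(- \frac{1}{17}\right) 21 \cdot 25 = \left(- \frac{21}{17}\right) 25 = - \frac{525}{17}$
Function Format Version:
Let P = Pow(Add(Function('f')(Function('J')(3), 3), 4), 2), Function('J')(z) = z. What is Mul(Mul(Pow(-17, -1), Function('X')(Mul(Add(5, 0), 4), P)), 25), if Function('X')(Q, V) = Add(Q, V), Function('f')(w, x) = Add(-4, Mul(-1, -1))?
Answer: Rational(-525, 17) ≈ -30.882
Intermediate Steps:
Function('f')(w, x) = -3 (Function('f')(w, x) = Add(-4, 1) = -3)
P = 1 (P = Pow(Add(-3, 4), 2) = Pow(1, 2) = 1)
Mul(Mul(Pow(-17, -1), Function('X')(Mul(Add(5, 0), 4), P)), 25) = Mul(Mul(Pow(-17, -1), Add(Mul(Add(5, 0), 4), 1)), 25) = Mul(Mul(Rational(-1, 17), Add(Mul(5, 4), 1)), 25) = Mul(Mul(Rational(-1, 17), Add(20, 1)), 25) = Mul(Mul(Rational(-1, 17), 21), 25) = Mul(Rational(-21, 17), 25) = Rational(-525, 17)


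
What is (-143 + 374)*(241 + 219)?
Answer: 106260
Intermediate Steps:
(-143 + 374)*(241 + 219) = 231*460 = 106260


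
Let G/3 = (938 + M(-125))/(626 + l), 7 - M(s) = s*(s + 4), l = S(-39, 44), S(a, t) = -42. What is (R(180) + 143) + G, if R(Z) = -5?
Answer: 9513/146 ≈ 65.157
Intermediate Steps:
l = -42
M(s) = 7 - s*(4 + s) (M(s) = 7 - s*(s + 4) = 7 - s*(4 + s))
G = -10635/146 (G = 3*((938 + (7 - 1*(-125)² - 4*(-125)))/(626 - 42)) = 3*((938 + (7 - 1*15625 + 500))/584) = 3*((938 + (7 - 15625 + 500))*(1/584)) = 3*((938 - 15118)*(1/584)) = 3*(-14180*1/584) = 3*(-3545/146) = -10635/146 ≈ -72.842)
(R(180) + 143) + G = (-5 + 143) - 10635/146 = 138 - 10635/146 = 9513/146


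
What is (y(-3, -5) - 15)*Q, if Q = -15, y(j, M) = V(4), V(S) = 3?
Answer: 180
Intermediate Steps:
y(j, M) = 3
(y(-3, -5) - 15)*Q = (3 - 15)*(-15) = -12*(-15) = 180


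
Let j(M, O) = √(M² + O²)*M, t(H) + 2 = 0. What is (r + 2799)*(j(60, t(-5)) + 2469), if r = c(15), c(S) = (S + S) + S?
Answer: 7021836 + 341280*√901 ≈ 1.7266e+7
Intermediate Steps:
t(H) = -2 (t(H) = -2 + 0 = -2)
c(S) = 3*S (c(S) = 2*S + S = 3*S)
j(M, O) = M*√(M² + O²)
r = 45 (r = 3*15 = 45)
(r + 2799)*(j(60, t(-5)) + 2469) = (45 + 2799)*(60*√(60² + (-2)²) + 2469) = 2844*(60*√(3600 + 4) + 2469) = 2844*(60*√3604 + 2469) = 2844*(60*(2*√901) + 2469) = 2844*(120*√901 + 2469) = 2844*(2469 + 120*√901) = 7021836 + 341280*√901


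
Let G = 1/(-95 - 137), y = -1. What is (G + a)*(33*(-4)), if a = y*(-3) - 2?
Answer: -7623/58 ≈ -131.43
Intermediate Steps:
G = -1/232 (G = 1/(-232) = -1/232 ≈ -0.0043103)
a = 1 (a = -1*(-3) - 2 = 3 - 2 = 1)
(G + a)*(33*(-4)) = (-1/232 + 1)*(33*(-4)) = (231/232)*(-132) = -7623/58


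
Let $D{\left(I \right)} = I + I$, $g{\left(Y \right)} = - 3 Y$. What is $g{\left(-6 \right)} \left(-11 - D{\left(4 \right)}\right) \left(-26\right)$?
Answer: $8892$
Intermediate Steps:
$D{\left(I \right)} = 2 I$
$g{\left(-6 \right)} \left(-11 - D{\left(4 \right)}\right) \left(-26\right) = \left(-3\right) \left(-6\right) \left(-11 - 2 \cdot 4\right) \left(-26\right) = 18 \left(-11 - 8\right) \left(-26\right) = 18 \left(-19\right) \left(-26\right) = \left(-342\right) \left(-26\right) = 8892$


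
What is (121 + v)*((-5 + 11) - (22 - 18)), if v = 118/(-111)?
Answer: 26626/111 ≈ 239.87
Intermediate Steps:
v = -118/111 (v = 118*(-1/111) = -118/111 ≈ -1.0631)
(121 + v)*((-5 + 11) - (22 - 18)) = (121 - 118/111)*((-5 + 11) - (22 - 18)) = 13313*(6 - 1*4)/111 = 13313*(6 - 4)/111 = (13313/111)*2 = 26626/111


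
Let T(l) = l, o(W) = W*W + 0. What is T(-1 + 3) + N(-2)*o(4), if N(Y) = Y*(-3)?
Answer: 98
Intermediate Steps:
N(Y) = -3*Y
o(W) = W² (o(W) = W² + 0 = W²)
T(-1 + 3) + N(-2)*o(4) = (-1 + 3) - 3*(-2)*4² = 2 + 6*16 = 2 + 96 = 98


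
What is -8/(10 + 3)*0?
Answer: 0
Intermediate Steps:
-8/(10 + 3)*0 = -8/13*0 = 0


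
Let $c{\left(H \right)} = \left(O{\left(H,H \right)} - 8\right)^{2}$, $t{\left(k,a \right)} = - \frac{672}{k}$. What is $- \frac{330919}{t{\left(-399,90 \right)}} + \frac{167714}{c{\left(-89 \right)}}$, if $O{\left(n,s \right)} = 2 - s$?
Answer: $- \frac{43308951981}{220448} \approx -1.9646 \cdot 10^{5}$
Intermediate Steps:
$c{\left(H \right)} = \left(-6 - H\right)^{2}$ ($c{\left(H \right)} = \left(\left(2 - H\right) - 8\right)^{2} = \left(-6 - H\right)^{2}$)
$- \frac{330919}{t{\left(-399,90 \right)}} + \frac{167714}{c{\left(-89 \right)}} = - \frac{330919}{\left(-672\right) \frac{1}{-399}} + \frac{167714}{\left(6 - 89\right)^{2}} = - \frac{330919}{\left(-672\right) \left(- \frac{1}{399}\right)} + \frac{167714}{\left(-83\right)^{2}} = - \frac{330919}{\frac{32}{19}} + \frac{167714}{6889} = \left(-330919\right) \frac{19}{32} + 167714 \cdot \frac{1}{6889} = - \frac{6287461}{32} + \frac{167714}{6889} = - \frac{43308951981}{220448}$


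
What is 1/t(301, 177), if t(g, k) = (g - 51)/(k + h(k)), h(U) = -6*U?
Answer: -177/50 ≈ -3.5400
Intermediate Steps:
t(g, k) = -(-51 + g)/(5*k) (t(g, k) = (g - 51)/(k - 6*k) = (-51 + g)/((-5*k)) = (-51 + g)*(-1/(5*k)) = -(-51 + g)/(5*k))
1/t(301, 177) = 1/((1/5)*(51 - 1*301)/177) = 1/((1/5)*(1/177)*(51 - 301)) = 1/((1/5)*(1/177)*(-250)) = 1/(-50/177) = -177/50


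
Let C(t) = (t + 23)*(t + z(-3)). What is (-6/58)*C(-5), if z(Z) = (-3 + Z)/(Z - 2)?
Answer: 1026/145 ≈ 7.0759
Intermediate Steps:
z(Z) = (-3 + Z)/(-2 + Z)
C(t) = (23 + t)*(6/5 + t) (C(t) = (t + 23)*(t + (-3 - 3)/(-2 - 3)) = (23 + t)*(t - 6/(-5)) = (23 + t)*(t - ⅕*(-6)) = (23 + t)*(t + 6/5) = (23 + t)*(6/5 + t))
(-6/58)*C(-5) = (-6/58)*(138/5 + (-5)² + (121/5)*(-5)) = (-6*1/58)*(138/5 + 25 - 121) = -3/29*(-342/5) = 1026/145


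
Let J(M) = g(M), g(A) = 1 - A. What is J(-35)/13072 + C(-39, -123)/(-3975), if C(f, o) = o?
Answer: 145913/4330100 ≈ 0.033697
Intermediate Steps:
J(M) = 1 - M
J(-35)/13072 + C(-39, -123)/(-3975) = (1 - 1*(-35))/13072 - 123/(-3975) = (1 + 35)*(1/13072) - 123*(-1/3975) = 36*(1/13072) + 41/1325 = 9/3268 + 41/1325 = 145913/4330100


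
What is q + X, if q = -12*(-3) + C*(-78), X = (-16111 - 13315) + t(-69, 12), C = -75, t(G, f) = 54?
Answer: -23486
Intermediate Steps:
X = -29372 (X = (-16111 - 13315) + 54 = -29426 + 54 = -29372)
q = 5886 (q = -12*(-3) - 75*(-78) = 36 + 5850 = 5886)
q + X = 5886 - 29372 = -23486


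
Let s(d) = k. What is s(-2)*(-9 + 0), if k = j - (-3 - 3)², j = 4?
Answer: 288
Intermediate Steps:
k = -32 (k = 4 - (-3 - 3)² = 4 - 1*(-6)² = 4 - 1*36 = 4 - 36 = -32)
s(d) = -32
s(-2)*(-9 + 0) = -32*(-9 + 0) = -32*(-9) = 288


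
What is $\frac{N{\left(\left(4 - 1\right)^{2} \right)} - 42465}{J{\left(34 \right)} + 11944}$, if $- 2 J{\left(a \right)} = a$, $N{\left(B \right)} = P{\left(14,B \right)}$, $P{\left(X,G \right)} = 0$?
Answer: $- \frac{42465}{11927} \approx -3.5604$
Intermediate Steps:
$N{\left(B \right)} = 0$
$J{\left(a \right)} = - \frac{a}{2}$
$\frac{N{\left(\left(4 - 1\right)^{2} \right)} - 42465}{J{\left(34 \right)} + 11944} = \frac{0 - 42465}{\left(- \frac{1}{2}\right) 34 + 11944} = - \frac{42465}{-17 + 11944} = - \frac{42465}{11927}$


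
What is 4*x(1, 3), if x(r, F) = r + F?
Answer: 16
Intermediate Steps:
x(r, F) = F + r
4*x(1, 3) = 4*(3 + 1) = 4*4 = 16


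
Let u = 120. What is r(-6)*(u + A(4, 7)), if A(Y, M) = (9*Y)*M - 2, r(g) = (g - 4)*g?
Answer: 22200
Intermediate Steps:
r(g) = g*(-4 + g) (r(g) = (-4 + g)*g = g*(-4 + g))
A(Y, M) = -2 + 9*M*Y (A(Y, M) = 9*M*Y - 2 = -2 + 9*M*Y)
r(-6)*(u + A(4, 7)) = (-6*(-4 - 6))*(120 + (-2 + 9*7*4)) = (-6*(-10))*(120 + (-2 + 252)) = 60*(120 + 250) = 60*370 = 22200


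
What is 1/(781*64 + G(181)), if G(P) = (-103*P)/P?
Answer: 1/49881 ≈ 2.0048e-5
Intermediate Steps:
G(P) = -103
1/(781*64 + G(181)) = 1/(781*64 - 103) = 1/(49984 - 103) = 1/49881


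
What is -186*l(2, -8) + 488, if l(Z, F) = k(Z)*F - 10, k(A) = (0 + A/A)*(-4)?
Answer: -3604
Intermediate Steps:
k(A) = -4 (k(A) = (0 + 1)*(-4) = 1*(-4) = -4)
l(Z, F) = -10 - 4*F (l(Z, F) = -4*F - 10 = -10 - 4*F)
-186*l(2, -8) + 488 = -186*(-10 - 4*(-8)) + 488 = -186*(-10 + 32) + 488 = -186*22 + 488 = -4092 + 488 = -3604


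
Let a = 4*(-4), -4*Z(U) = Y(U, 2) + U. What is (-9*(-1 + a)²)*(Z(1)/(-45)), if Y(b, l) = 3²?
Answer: -289/2 ≈ -144.50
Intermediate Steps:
Y(b, l) = 9
Z(U) = -9/4 - U/4 (Z(U) = -(9 + U)/4 = -9/4 - U/4)
a = -16
(-9*(-1 + a)²)*(Z(1)/(-45)) = (-9*(-1 - 16)²)*((-9/4 - ¼*1)/(-45)) = (-9*(-17)²)*((-9/4 - ¼)*(-1/45)) = (-9*289)*(-5/2*(-1/45)) = -2601*1/18 = -289/2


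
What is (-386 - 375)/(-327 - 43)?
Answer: 761/370 ≈ 2.0568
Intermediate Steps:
(-386 - 375)/(-327 - 43) = -761/(-370) = -761*(-1/370) = 761/370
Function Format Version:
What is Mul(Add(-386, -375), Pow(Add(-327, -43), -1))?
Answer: Rational(761, 370) ≈ 2.0568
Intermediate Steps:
Mul(Add(-386, -375), Pow(Add(-327, -43), -1)) = Mul(-761, Pow(-370, -1)) = Mul(-761, Rational(-1, 370)) = Rational(761, 370)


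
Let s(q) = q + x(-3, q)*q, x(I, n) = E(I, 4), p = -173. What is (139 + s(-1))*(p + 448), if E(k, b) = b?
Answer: 36850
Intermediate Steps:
x(I, n) = 4
s(q) = 5*q (s(q) = q + 4*q = 5*q)
(139 + s(-1))*(p + 448) = (139 + 5*(-1))*(-173 + 448) = (139 - 5)*275 = 134*275 = 36850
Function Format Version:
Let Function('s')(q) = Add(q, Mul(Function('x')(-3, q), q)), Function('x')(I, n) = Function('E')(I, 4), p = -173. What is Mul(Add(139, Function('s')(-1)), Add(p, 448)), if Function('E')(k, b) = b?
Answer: 36850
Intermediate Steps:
Function('x')(I, n) = 4
Function('s')(q) = Mul(5, q) (Function('s')(q) = Add(q, Mul(4, q)) = Mul(5, q))
Mul(Add(139, Function('s')(-1)), Add(p, 448)) = Mul(Add(139, Mul(5, -1)), Add(-173, 448)) = Mul(Add(139, -5), 275) = Mul(134, 275) = 36850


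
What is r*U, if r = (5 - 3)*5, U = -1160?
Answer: -11600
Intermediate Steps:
r = 10 (r = 2*5 = 10)
r*U = 10*(-1160) = -11600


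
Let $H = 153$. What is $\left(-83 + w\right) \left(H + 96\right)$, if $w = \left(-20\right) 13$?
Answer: $-85407$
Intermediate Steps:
$w = -260$
$\left(-83 + w\right) \left(H + 96\right) = \left(-83 - 260\right) \left(153 + 96\right) = \left(-343\right) 249 = -85407$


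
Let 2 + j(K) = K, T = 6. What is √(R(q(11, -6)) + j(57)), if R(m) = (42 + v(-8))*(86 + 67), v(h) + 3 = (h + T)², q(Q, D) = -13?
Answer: √6634 ≈ 81.449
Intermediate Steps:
j(K) = -2 + K
v(h) = -3 + (6 + h)² (v(h) = -3 + (h + 6)² = -3 + (6 + h)²)
R(m) = 6579 (R(m) = (42 + (-3 + (6 - 8)²))*(86 + 67) = (42 + (-3 + (-2)²))*153 = (42 + (-3 + 4))*153 = (42 + 1)*153 = 43*153 = 6579)
√(R(q(11, -6)) + j(57)) = √(6579 + (-2 + 57)) = √(6579 + 55) = √6634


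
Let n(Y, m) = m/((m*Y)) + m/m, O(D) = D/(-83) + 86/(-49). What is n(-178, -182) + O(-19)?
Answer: -384987/723926 ≈ -0.53180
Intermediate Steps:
O(D) = -86/49 - D/83 (O(D) = D*(-1/83) + 86*(-1/49) = -D/83 - 86/49 = -86/49 - D/83)
n(Y, m) = 1 + 1/Y (n(Y, m) = m/((Y*m)) + 1 = m*(1/(Y*m)) + 1 = 1/Y + 1 = 1 + 1/Y)
n(-178, -182) + O(-19) = (1 - 178)/(-178) + (-86/49 - 1/83*(-19)) = -1/178*(-177) + (-86/49 + 19/83) = 177/178 - 6207/4067 = -384987/723926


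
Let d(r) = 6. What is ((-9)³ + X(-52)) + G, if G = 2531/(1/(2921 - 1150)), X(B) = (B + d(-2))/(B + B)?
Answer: 233046967/52 ≈ 4.4817e+6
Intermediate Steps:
X(B) = (6 + B)/(2*B) (X(B) = (B + 6)/(B + B) = (6 + B)/((2*B)) = (6 + B)*(1/(2*B)) = (6 + B)/(2*B))
G = 4482401 (G = 2531/(1/1771) = 2531*1771 = 4482401)
((-9)³ + X(-52)) + G = ((-9)³ + (½)*(6 - 52)/(-52)) + 4482401 = (-729 + (½)*(-1/52)*(-46)) + 4482401 = (-729 + 23/52) + 4482401 = -37885/52 + 4482401 = 233046967/52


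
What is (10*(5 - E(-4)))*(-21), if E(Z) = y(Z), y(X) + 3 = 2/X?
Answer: -1785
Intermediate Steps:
y(X) = -3 + 2/X
E(Z) = -3 + 2/Z
(10*(5 - E(-4)))*(-21) = (10*(5 - (-3 + 2/(-4))))*(-21) = (10*(5 - (-3 + 2*(-1/4))))*(-21) = (10*(5 - (-3 - 1/2)))*(-21) = (10*(5 - 1*(-7/2)))*(-21) = (10*(5 + 7/2))*(-21) = (10*(17/2))*(-21) = 85*(-21) = -1785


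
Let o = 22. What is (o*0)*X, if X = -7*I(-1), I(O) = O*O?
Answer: 0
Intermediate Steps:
I(O) = O**2
X = -7 (X = -7*(-1)**2 = -7*1 = -7)
(o*0)*X = (22*0)*(-7) = 0*(-7) = 0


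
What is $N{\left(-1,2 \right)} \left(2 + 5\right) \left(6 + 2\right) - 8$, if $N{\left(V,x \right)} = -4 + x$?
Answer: $-120$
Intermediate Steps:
$N{\left(-1,2 \right)} \left(2 + 5\right) \left(6 + 2\right) - 8 = \left(-4 + 2\right) \left(2 + 5\right) \left(6 + 2\right) - 8 = - 2 \cdot 7 \cdot 8 - 8 = \left(-2\right) 56 - 8 = -112 - 8 = -120$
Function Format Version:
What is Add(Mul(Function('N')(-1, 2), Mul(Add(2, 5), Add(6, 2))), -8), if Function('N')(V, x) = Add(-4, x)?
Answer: -120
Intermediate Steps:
Add(Mul(Function('N')(-1, 2), Mul(Add(2, 5), Add(6, 2))), -8) = Add(Mul(Add(-4, 2), Mul(Add(2, 5), Add(6, 2))), -8) = Add(Mul(-2, Mul(7, 8)), -8) = Add(Mul(-2, 56), -8) = Add(-112, -8) = -120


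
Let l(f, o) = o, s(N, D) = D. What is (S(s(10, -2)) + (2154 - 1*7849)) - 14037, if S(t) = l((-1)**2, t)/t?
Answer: -19731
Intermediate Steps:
S(t) = 1 (S(t) = t/t = 1)
(S(s(10, -2)) + (2154 - 1*7849)) - 14037 = (1 + (2154 - 1*7849)) - 14037 = (1 + (2154 - 7849)) - 14037 = (1 - 5695) - 14037 = -5694 - 14037 = -19731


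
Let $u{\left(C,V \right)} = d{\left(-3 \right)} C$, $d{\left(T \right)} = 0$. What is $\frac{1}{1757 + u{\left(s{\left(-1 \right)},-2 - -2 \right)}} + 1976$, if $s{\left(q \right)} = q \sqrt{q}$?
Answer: $\frac{3471833}{1757} \approx 1976.0$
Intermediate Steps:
$s{\left(q \right)} = q^{\frac{3}{2}}$
$u{\left(C,V \right)} = 0$ ($u{\left(C,V \right)} = 0 C = 0$)
$\frac{1}{1757 + u{\left(s{\left(-1 \right)},-2 - -2 \right)}} + 1976 = \frac{1}{1757 + 0} + 1976 = \frac{1}{1757} + 1976 = \frac{3471833}{1757}$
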